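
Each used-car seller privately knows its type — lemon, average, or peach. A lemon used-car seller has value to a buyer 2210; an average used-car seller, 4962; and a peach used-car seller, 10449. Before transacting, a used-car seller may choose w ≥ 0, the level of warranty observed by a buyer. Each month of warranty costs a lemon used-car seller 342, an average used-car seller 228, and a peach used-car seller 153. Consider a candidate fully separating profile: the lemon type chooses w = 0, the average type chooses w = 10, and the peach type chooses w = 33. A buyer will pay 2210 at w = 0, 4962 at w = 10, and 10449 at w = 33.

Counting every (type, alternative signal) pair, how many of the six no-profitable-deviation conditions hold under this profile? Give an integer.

Average (own payoff 4962 − 228×10 = 2682): to w=0 gives 2210 → no gain ✓; to w=33 gives 10449 − 228×33 = 2925 → profitable ✗.
Peach (own payoff 10449 − 153×33 = 5400): to w=0 gives 2210 → no gain ✓; to w=10 gives 4962 − 153×10 = 3432 → no gain ✓.
Lemon (own payoff 2210): to w=10 gives 4962 − 342×10 = 1542 → no gain ✓; to w=33 gives 10449 − 342×33 = -837 → no gain ✓.
5 of the 6 constraints hold; not an equilibrium.

5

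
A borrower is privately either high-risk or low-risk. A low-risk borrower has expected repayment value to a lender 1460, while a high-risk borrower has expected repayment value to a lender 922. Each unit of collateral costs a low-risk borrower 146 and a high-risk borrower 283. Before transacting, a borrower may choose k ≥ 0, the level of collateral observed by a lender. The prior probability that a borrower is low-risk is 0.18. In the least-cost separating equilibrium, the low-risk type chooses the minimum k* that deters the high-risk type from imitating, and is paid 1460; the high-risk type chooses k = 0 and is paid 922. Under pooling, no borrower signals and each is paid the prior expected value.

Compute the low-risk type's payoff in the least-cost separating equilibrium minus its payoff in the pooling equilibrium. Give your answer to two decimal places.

Least-cost separating signal: k* solves 922 = 1460 − 283·k*, so k* = (1460 − 922)/283 ≈ 1.9011.
Low-risk type's separating payoff: 1460 − 146 × k* = 1460 − 146 × (1460 − 922)/283 = 1460 − 78548/283 ≈ 1182.4452.
Pooling payoff: 0.18 × 1460 + 0.82 × 922 = 1018.84.
Difference: 1182.4452 − 1018.84 = 163.6052, i.e. 163.61 to two decimal places.
The low-risk type prefers to separate.

163.61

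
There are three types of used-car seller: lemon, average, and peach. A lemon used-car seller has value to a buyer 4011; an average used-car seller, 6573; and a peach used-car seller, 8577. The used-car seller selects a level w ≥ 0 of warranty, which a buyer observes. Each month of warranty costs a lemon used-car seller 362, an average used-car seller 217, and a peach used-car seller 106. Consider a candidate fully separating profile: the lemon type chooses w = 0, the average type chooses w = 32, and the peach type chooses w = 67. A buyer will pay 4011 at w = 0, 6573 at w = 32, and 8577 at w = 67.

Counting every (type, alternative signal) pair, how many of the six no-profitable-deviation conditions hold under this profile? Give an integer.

Lemon (own payoff 4011): to w=32 gives 6573 − 362×32 = -5011 → no gain ✓; to w=67 gives 8577 − 362×67 = -15677 → no gain ✓.
Average (own payoff 6573 − 217×32 = -371): to w=0 gives 4011 → profitable ✗; to w=67 gives 8577 − 217×67 = -5962 → no gain ✓.
Peach (own payoff 8577 − 106×67 = 1475): to w=0 gives 4011 → profitable ✗; to w=32 gives 6573 − 106×32 = 3181 → profitable ✗.
3 of the 6 constraints hold; not an equilibrium.

3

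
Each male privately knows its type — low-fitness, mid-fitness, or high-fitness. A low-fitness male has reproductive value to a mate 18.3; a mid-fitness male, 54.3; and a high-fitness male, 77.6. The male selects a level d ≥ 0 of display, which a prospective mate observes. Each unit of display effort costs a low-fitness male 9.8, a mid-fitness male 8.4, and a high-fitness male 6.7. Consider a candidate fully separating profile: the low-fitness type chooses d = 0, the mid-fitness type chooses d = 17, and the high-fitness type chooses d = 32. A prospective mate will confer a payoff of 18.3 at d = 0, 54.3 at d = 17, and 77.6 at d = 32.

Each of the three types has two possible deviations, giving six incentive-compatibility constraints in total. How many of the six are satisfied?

3

Mid-fitness (own payoff 54.3 − 8.4×17 = -88.5): to d=0 gives 18.3 → profitable ✗; to d=32 gives 77.6 − 8.4×32 = -191.2 → no gain ✓.
High-fitness (own payoff 77.6 − 6.7×32 = -136.8): to d=0 gives 18.3 → profitable ✗; to d=17 gives 54.3 − 6.7×17 = -59.6 → profitable ✗.
Low-fitness (own payoff 18.3): to d=17 gives 54.3 − 9.8×17 = -112.3 → no gain ✓; to d=32 gives 77.6 − 9.8×32 = -236 → no gain ✓.
3 of the 6 constraints hold; not an equilibrium.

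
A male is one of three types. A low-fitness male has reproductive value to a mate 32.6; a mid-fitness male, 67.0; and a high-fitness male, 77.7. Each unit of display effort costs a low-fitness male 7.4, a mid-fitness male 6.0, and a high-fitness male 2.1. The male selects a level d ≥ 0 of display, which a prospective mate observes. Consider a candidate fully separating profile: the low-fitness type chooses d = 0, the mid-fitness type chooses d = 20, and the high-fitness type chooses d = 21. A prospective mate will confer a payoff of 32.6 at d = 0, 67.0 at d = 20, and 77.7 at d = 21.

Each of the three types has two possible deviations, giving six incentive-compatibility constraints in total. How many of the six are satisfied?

Mid-fitness (own payoff 67.0 − 6.0×20 = -53): to d=0 gives 32.6 → profitable ✗; to d=21 gives 77.7 − 6.0×21 = -48.3 → profitable ✗.
High-fitness (own payoff 77.7 − 2.1×21 = 33.6): to d=0 gives 32.6 → no gain ✓; to d=20 gives 67.0 − 2.1×20 = 25 → no gain ✓.
Low-fitness (own payoff 32.6): to d=20 gives 67.0 − 7.4×20 = -81 → no gain ✓; to d=21 gives 77.7 − 7.4×21 = -77.7 → no gain ✓.
4 of the 6 constraints hold; not an equilibrium.

4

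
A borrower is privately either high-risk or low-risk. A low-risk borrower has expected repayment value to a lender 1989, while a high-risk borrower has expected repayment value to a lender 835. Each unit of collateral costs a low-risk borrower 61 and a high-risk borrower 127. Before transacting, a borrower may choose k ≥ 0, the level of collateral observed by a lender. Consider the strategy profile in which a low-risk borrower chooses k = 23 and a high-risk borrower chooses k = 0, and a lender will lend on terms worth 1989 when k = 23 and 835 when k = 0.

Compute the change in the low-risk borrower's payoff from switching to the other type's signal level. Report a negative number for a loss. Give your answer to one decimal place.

249.0

Playing k = 23 the low-risk borrower receives 1989 − 61 × 23 = 586.
Deviating to k = 0 yields 835 instead.
Gain from deviating: 835 − 586 = 249.0.
The gain is positive, so the low-risk type's incentive-compatibility constraint is violated — this profile is not a separating equilibrium.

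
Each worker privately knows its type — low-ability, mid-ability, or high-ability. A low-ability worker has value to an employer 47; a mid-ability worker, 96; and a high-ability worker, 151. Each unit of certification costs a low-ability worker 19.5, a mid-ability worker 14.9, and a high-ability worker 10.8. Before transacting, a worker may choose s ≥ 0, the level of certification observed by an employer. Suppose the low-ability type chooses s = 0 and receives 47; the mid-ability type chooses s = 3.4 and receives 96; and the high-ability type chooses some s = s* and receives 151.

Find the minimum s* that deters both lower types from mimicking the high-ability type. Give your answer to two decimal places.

Low-ability type (on-path payoff 47) won't mimic when 47 ≥ 151 − 19.5·s*, i.e. s* ≥ 5.33.
Mid-ability type (on-path payoff 96 − 14.9×3.4 = 45.34) won't mimic when 45.34 ≥ 151 − 14.9·s*, i.e. s* ≥ 7.09.
Both must hold, so s* = max(5.33, 7.09) = 7.09. The mid-ability type's constraint binds.

7.09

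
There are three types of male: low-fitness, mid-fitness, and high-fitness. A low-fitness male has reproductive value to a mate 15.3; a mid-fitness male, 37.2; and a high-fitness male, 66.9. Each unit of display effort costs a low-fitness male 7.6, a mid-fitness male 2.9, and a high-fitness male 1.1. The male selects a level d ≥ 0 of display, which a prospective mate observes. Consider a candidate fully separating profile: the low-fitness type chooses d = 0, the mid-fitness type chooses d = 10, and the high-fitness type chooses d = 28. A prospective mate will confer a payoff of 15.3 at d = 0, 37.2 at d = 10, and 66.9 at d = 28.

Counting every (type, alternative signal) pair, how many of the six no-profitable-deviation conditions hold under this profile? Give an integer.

Low-fitness (own payoff 15.3): to d=10 gives 37.2 − 7.6×10 = -38.8 → no gain ✓; to d=28 gives 66.9 − 7.6×28 = -145.9 → no gain ✓.
High-fitness (own payoff 66.9 − 1.1×28 = 36.1): to d=0 gives 15.3 → no gain ✓; to d=10 gives 37.2 − 1.1×10 = 26.2 → no gain ✓.
Mid-fitness (own payoff 37.2 − 2.9×10 = 8.2): to d=0 gives 15.3 → profitable ✗; to d=28 gives 66.9 − 2.9×28 = -14.3 → no gain ✓.
5 of the 6 constraints hold; not an equilibrium.

5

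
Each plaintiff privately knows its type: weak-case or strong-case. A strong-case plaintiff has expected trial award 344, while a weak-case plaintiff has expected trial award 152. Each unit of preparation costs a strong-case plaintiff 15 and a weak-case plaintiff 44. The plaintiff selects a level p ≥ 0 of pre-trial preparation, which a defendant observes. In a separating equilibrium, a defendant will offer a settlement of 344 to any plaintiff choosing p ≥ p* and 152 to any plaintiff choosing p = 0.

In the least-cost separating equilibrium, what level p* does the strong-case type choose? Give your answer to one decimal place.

A weak-case plaintiff choosing p = 0 receives 152.
Imitating at p* instead would pay 344 at cost 44·p*, netting 344 − 44·p*.
Indifference: 152 = 344 − 44·p*, so p* = (344 − 152) / 44 ≈ 4.4.
This is the weak-case type's binding incentive-compatibility constraint; any p ≥ 4.4 sustains separation on that side.

4.4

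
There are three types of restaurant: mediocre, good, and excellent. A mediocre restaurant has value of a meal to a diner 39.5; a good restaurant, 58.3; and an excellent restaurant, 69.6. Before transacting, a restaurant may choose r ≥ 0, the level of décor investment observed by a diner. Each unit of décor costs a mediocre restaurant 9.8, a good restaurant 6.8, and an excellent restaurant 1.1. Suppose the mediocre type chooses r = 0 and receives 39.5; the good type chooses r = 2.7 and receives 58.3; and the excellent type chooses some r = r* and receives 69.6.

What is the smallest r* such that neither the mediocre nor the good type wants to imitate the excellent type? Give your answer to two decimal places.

4.36

Good type (on-path payoff 58.3 − 6.8×2.7 = 39.94) won't mimic when 39.94 ≥ 69.6 − 6.8·r*, i.e. r* ≥ 4.36.
Mediocre type (on-path payoff 39.5) won't mimic when 39.5 ≥ 69.6 − 9.8·r*, i.e. r* ≥ 3.07.
Both must hold, so r* = max(3.07, 4.36) = 4.36. The good type's constraint binds.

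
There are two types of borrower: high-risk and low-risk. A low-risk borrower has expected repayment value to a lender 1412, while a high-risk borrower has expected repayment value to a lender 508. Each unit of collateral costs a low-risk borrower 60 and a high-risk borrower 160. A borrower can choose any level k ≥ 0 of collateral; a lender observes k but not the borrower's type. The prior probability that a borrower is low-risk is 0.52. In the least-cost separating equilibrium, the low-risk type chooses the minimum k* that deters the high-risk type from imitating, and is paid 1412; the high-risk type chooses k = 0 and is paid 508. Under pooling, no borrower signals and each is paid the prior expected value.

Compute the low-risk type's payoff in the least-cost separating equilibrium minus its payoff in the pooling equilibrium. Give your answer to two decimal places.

Least-cost separating signal: k* solves 508 = 1412 − 160·k*, so k* = (1412 − 508)/160 = 5.65.
Low-risk type's separating payoff: 1412 − 60 × k* = 1412 − 60 × (1412 − 508)/160 = 1412 − 54240/160 = 1073.
Pooling payoff: 0.52 × 1412 + 0.48 × 508 = 978.08.
Difference: 1073 − 978.08 = 94.92.
The low-risk type prefers to separate.

94.92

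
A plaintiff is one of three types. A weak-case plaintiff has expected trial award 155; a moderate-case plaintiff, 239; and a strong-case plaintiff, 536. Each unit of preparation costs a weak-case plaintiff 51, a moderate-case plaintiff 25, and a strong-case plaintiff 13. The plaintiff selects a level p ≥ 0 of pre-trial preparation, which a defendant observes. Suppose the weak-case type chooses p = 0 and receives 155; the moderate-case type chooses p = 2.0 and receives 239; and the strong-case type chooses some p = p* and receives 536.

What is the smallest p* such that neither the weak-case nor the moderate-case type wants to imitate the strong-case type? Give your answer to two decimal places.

Moderate-case type (on-path payoff 239 − 25×2.0 = 189) won't mimic when 189 ≥ 536 − 25·p*, i.e. p* ≥ 13.88.
Weak-case type (on-path payoff 155) won't mimic when 155 ≥ 536 − 51·p*, i.e. p* ≥ 7.47.
Both must hold, so p* = max(7.47, 13.88) = 13.88. The moderate-case type's constraint binds.

13.88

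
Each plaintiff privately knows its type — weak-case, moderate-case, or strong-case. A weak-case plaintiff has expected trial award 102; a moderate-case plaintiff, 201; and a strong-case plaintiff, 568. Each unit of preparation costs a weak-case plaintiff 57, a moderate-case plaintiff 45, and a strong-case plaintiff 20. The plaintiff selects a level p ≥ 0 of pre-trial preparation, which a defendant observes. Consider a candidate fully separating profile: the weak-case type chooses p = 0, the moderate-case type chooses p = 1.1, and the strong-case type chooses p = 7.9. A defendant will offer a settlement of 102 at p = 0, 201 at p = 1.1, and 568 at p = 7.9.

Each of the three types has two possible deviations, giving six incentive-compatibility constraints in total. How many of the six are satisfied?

3

Strong-case (own payoff 568 − 20×7.9 = 410): to p=0 gives 102 → no gain ✓; to p=1.1 gives 201 − 20×1.1 = 179 → no gain ✓.
Weak-case (own payoff 102): to p=1.1 gives 201 − 57×1.1 = 138.3 → profitable ✗; to p=7.9 gives 568 − 57×7.9 = 117.7 → profitable ✗.
Moderate-case (own payoff 201 − 45×1.1 = 151.5): to p=0 gives 102 → no gain ✓; to p=7.9 gives 568 − 45×7.9 = 212.5 → profitable ✗.
3 of the 6 constraints hold; not an equilibrium.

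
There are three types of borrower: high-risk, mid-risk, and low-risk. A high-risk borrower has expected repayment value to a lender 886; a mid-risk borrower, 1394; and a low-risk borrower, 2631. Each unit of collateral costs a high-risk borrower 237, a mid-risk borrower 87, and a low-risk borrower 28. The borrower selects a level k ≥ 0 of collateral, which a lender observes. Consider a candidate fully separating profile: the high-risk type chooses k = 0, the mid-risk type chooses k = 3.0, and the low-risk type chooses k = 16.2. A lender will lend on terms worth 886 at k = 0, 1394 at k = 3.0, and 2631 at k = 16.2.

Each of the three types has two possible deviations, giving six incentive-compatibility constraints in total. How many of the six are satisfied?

5

Low-risk (own payoff 2631 − 28×16.2 = 2177.4): to k=0 gives 886 → no gain ✓; to k=3.0 gives 1394 − 28×3.0 = 1310 → no gain ✓.
High-risk (own payoff 886): to k=3.0 gives 1394 − 237×3.0 = 683 → no gain ✓; to k=16.2 gives 2631 − 237×16.2 = -1208.4 → no gain ✓.
Mid-risk (own payoff 1394 − 87×3.0 = 1133): to k=0 gives 886 → no gain ✓; to k=16.2 gives 2631 − 87×16.2 = 1221.6 → profitable ✗.
5 of the 6 constraints hold; not an equilibrium.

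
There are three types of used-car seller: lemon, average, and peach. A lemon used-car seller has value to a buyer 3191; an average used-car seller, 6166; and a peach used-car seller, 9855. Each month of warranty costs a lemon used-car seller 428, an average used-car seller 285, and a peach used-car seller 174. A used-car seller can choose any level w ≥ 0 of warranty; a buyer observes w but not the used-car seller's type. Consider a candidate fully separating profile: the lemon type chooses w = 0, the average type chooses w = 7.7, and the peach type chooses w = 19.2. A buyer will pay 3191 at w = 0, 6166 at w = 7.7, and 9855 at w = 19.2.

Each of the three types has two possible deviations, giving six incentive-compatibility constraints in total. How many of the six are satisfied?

Average (own payoff 6166 − 285×7.7 = 3971.5): to w=0 gives 3191 → no gain ✓; to w=19.2 gives 9855 − 285×19.2 = 4383 → profitable ✗.
Peach (own payoff 9855 − 174×19.2 = 6514.2): to w=0 gives 3191 → no gain ✓; to w=7.7 gives 6166 − 174×7.7 = 4826.2 → no gain ✓.
Lemon (own payoff 3191): to w=7.7 gives 6166 − 428×7.7 = 2870.4 → no gain ✓; to w=19.2 gives 9855 − 428×19.2 = 1637.4 → no gain ✓.
5 of the 6 constraints hold; not an equilibrium.

5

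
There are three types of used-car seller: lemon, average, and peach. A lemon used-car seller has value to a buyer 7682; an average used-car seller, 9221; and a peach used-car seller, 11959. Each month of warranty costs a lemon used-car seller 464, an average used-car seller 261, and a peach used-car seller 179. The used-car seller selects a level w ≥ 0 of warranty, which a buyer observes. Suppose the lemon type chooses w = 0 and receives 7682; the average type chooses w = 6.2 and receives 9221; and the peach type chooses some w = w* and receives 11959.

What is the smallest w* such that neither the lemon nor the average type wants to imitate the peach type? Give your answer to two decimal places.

Average type (on-path payoff 9221 − 261×6.2 = 7602.8) won't mimic when 7602.8 ≥ 11959 − 261·w*, i.e. w* ≥ 16.69.
Lemon type (on-path payoff 7682) won't mimic when 7682 ≥ 11959 − 464·w*, i.e. w* ≥ 9.22.
Both must hold, so w* = max(9.22, 16.69) = 16.69. The average type's constraint binds.

16.69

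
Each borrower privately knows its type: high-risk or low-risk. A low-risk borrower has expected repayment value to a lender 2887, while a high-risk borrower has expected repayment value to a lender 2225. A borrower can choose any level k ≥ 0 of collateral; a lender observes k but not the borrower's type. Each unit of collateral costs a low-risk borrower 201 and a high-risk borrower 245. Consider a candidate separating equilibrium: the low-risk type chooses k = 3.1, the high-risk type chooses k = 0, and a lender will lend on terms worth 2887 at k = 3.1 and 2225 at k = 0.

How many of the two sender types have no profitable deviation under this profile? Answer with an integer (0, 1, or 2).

Low-risk type: signal → 2887 − 201 × 3.1 = 2263.9; deviate to 0 → 2225. IC holds (2263.9 ≥ 2225).
High-risk type: stay at 0 → 2225; mimic → 2887 − 245 × 3.1 = 2127.5. IC holds (2225 ≥ 2127.5).
2 of 2 constraints hold, so this is a separating equilibrium.

2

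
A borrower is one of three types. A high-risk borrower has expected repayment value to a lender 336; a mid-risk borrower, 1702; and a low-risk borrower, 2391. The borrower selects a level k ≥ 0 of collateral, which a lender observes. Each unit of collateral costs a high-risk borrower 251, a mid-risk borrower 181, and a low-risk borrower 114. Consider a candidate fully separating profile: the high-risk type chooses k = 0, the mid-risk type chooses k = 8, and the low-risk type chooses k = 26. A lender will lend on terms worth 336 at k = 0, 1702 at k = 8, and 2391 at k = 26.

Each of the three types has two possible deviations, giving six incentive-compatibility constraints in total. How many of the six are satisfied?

Mid-risk (own payoff 1702 − 181×8 = 254): to k=0 gives 336 → profitable ✗; to k=26 gives 2391 − 181×26 = -2315 → no gain ✓.
Low-risk (own payoff 2391 − 114×26 = -573): to k=0 gives 336 → profitable ✗; to k=8 gives 1702 − 114×8 = 790 → profitable ✗.
High-risk (own payoff 336): to k=8 gives 1702 − 251×8 = -306 → no gain ✓; to k=26 gives 2391 − 251×26 = -4135 → no gain ✓.
3 of the 6 constraints hold; not an equilibrium.

3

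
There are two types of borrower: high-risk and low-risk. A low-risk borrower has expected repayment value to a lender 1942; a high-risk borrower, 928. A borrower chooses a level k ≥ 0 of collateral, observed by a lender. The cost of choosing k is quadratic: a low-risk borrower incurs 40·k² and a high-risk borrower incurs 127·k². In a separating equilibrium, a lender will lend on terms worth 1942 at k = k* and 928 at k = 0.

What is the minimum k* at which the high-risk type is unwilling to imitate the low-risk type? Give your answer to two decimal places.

The high-risk type at k = 0 receives 928; imitating at k* yields 1942 − 127·k*².
Indifference: 928 = 1942 − 127·k*², so k*² = (1942 − 928) / 127 ≈ 7.9843.
k* = √7.9843 ≈ 2.83.

2.83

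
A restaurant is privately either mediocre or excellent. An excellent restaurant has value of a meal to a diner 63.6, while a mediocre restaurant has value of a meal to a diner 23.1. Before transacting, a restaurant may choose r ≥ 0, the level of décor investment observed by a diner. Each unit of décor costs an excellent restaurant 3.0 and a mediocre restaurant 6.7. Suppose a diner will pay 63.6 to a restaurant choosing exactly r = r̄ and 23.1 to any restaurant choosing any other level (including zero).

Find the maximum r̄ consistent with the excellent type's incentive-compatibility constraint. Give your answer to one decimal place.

13.5

Choosing r̄ yields the excellent type 63.6 − 3.0·r̄; choosing zero yields 23.1.
The excellent type is indifferent at 63.6 − 3.0·r̄ = 23.1, i.e. r̄ = (63.6 − 23.1) / 3.0 = 13.5.
For any r̄ above 13.5 the excellent type would rather pool at zero, so separation collapses.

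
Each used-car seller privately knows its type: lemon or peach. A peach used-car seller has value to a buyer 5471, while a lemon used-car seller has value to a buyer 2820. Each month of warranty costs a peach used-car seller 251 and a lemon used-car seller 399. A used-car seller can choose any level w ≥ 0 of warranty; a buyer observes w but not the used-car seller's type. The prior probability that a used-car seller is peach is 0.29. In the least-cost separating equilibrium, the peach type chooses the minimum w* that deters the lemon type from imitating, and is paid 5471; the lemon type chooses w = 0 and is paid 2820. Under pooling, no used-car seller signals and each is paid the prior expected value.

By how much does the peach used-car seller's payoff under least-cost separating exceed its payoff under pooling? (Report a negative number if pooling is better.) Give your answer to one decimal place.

214.5

Least-cost separating signal: w* solves 2820 = 5471 − 399·w*, so w* = (5471 − 2820)/399 ≈ 6.6441.
Peach type's separating payoff: 5471 − 251 × w* = 5471 − 251 × (5471 − 2820)/399 = 5471 − 665401/399 ≈ 3803.328.
Pooling payoff: 0.29 × 5471 + 0.71 × 2820 = 3588.79.
Difference: 3803.328 − 3588.79 = 214.538, i.e. 214.5 to one decimal place.
The peach type prefers to separate.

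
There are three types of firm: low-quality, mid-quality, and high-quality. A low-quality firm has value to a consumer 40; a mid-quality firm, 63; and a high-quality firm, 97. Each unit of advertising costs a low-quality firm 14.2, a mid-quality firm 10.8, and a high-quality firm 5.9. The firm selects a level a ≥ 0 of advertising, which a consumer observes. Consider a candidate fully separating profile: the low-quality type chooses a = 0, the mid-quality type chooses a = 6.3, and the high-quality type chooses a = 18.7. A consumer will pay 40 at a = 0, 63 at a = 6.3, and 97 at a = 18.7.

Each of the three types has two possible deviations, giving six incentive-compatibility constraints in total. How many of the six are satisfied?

3

High-quality (own payoff 97 − 5.9×18.7 = -13.33): to a=0 gives 40 → profitable ✗; to a=6.3 gives 63 − 5.9×6.3 = 25.83 → profitable ✗.
Mid-quality (own payoff 63 − 10.8×6.3 = -5.04): to a=0 gives 40 → profitable ✗; to a=18.7 gives 97 − 10.8×18.7 = -104.96 → no gain ✓.
Low-quality (own payoff 40): to a=6.3 gives 63 − 14.2×6.3 = -26.46 → no gain ✓; to a=18.7 gives 97 − 14.2×18.7 = -168.54 → no gain ✓.
3 of the 6 constraints hold; not an equilibrium.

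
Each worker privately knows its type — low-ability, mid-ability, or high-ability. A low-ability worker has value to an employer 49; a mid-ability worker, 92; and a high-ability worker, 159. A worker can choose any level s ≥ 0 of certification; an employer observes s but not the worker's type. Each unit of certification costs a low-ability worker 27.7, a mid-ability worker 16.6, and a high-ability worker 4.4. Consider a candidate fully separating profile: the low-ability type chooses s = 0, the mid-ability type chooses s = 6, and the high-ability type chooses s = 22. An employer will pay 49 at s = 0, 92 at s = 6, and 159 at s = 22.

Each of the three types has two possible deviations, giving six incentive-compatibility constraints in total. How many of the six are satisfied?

High-ability (own payoff 159 − 4.4×22 = 62.2): to s=0 gives 49 → no gain ✓; to s=6 gives 92 − 4.4×6 = 65.6 → profitable ✗.
Low-ability (own payoff 49): to s=6 gives 92 − 27.7×6 = -74.2 → no gain ✓; to s=22 gives 159 − 27.7×22 = -450.4 → no gain ✓.
Mid-ability (own payoff 92 − 16.6×6 = -7.6): to s=0 gives 49 → profitable ✗; to s=22 gives 159 − 16.6×22 = -206.2 → no gain ✓.
4 of the 6 constraints hold; not an equilibrium.

4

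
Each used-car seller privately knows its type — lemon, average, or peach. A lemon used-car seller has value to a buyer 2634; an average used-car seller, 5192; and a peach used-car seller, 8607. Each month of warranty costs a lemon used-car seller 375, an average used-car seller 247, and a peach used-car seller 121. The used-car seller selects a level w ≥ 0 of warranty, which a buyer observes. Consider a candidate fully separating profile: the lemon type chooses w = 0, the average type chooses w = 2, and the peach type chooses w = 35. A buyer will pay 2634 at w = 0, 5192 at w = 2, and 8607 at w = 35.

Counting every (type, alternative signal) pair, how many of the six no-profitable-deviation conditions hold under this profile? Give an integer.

Lemon (own payoff 2634): to w=2 gives 5192 − 375×2 = 4442 → profitable ✗; to w=35 gives 8607 − 375×35 = -4518 → no gain ✓.
Peach (own payoff 8607 − 121×35 = 4372): to w=0 gives 2634 → no gain ✓; to w=2 gives 5192 − 121×2 = 4950 → profitable ✗.
Average (own payoff 5192 − 247×2 = 4698): to w=0 gives 2634 → no gain ✓; to w=35 gives 8607 − 247×35 = -38 → no gain ✓.
4 of the 6 constraints hold; not an equilibrium.

4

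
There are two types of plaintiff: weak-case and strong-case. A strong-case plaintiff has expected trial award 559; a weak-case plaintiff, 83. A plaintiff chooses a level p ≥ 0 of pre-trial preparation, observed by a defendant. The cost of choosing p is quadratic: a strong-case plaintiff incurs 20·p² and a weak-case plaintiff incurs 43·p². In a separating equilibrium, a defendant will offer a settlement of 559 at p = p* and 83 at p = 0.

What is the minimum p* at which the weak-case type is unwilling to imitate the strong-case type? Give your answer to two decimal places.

The weak-case type at p = 0 receives 83; imitating at p* yields 559 − 43·p*².
Indifference: 83 = 559 − 43·p*², so p*² = (559 − 83) / 43 ≈ 11.0698.
p* = √11.0698 ≈ 3.33.

3.33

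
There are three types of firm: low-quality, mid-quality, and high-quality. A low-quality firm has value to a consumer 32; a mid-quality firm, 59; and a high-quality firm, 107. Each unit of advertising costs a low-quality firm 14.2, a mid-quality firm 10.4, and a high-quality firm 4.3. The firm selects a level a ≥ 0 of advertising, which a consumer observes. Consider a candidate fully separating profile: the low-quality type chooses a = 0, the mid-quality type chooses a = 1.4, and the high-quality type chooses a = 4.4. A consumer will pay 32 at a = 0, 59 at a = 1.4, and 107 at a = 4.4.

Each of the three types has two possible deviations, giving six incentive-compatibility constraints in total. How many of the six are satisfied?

3

High-quality (own payoff 107 − 4.3×4.4 = 88.08): to a=0 gives 32 → no gain ✓; to a=1.4 gives 59 − 4.3×1.4 = 52.98 → no gain ✓.
Mid-quality (own payoff 59 − 10.4×1.4 = 44.44): to a=0 gives 32 → no gain ✓; to a=4.4 gives 107 − 10.4×4.4 = 61.24 → profitable ✗.
Low-quality (own payoff 32): to a=1.4 gives 59 − 14.2×1.4 = 39.12 → profitable ✗; to a=4.4 gives 107 − 14.2×4.4 = 44.52 → profitable ✗.
3 of the 6 constraints hold; not an equilibrium.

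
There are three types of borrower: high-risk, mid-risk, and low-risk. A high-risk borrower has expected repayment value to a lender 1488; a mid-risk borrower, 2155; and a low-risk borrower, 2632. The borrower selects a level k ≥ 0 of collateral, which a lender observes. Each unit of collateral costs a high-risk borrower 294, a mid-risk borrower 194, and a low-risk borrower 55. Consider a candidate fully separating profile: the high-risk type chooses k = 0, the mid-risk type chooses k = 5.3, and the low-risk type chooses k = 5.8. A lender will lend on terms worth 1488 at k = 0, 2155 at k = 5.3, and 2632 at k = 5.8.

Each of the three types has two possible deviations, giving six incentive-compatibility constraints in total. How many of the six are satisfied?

High-risk (own payoff 1488): to k=5.3 gives 2155 − 294×5.3 = 596.8 → no gain ✓; to k=5.8 gives 2632 − 294×5.8 = 926.8 → no gain ✓.
Low-risk (own payoff 2632 − 55×5.8 = 2313): to k=0 gives 1488 → no gain ✓; to k=5.3 gives 2155 − 55×5.3 = 1863.5 → no gain ✓.
Mid-risk (own payoff 2155 − 194×5.3 = 1126.8): to k=0 gives 1488 → profitable ✗; to k=5.8 gives 2632 − 194×5.8 = 1506.8 → profitable ✗.
4 of the 6 constraints hold; not an equilibrium.

4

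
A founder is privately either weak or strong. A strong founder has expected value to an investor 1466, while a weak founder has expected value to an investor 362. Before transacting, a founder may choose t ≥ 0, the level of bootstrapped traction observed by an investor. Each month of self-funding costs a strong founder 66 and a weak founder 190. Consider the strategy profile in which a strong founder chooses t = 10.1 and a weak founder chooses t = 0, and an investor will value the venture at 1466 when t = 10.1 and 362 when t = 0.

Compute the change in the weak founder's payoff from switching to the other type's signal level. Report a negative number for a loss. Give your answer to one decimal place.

Playing t = 0 the weak founder receives 362.
Deviating to t = 10.1 brings payment 1466 at cost 190 × 10.1 = 1919, netting -453.
Gain from deviating: -453 − 362 = -815.0.
The gain is negative, so the weak type's incentive-compatibility constraint is satisfied.

-815.0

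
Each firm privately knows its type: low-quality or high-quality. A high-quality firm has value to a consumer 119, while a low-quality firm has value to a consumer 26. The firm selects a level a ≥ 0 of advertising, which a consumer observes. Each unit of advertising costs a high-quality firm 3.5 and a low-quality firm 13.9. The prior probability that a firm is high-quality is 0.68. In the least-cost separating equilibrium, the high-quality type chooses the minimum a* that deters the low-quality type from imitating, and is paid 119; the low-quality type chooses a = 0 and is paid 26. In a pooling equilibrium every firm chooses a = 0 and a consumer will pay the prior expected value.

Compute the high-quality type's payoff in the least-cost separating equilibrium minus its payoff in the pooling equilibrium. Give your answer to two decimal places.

6.34

Least-cost separating signal: a* solves 26 = 119 − 13.9·a*, so a* = (119 − 26)/13.9 ≈ 6.6906.
High-quality type's separating payoff: 119 − 3.5 × a* = 119 − 3.5 × (119 − 26)/13.9 = 119 − 325.5/13.9 ≈ 95.5827.
Pooling payoff: 0.68 × 119 + 0.32 × 26 = 89.24.
Difference: 95.5827 − 89.24 = 6.3427, i.e. 6.34 to two decimal places.
The high-quality type prefers to separate.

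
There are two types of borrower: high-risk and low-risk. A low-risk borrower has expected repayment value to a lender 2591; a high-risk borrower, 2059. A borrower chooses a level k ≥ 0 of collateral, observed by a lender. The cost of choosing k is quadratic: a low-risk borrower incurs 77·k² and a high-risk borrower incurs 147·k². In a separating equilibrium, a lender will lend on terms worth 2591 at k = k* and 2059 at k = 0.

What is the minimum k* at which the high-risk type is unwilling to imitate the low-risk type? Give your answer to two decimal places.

The high-risk type at k = 0 receives 2059; imitating at k* yields 2591 − 147·k*².
Indifference: 2059 = 2591 − 147·k*², so k*² = (2591 − 2059) / 147 ≈ 3.6190.
k* = √3.6190 ≈ 1.90.

1.90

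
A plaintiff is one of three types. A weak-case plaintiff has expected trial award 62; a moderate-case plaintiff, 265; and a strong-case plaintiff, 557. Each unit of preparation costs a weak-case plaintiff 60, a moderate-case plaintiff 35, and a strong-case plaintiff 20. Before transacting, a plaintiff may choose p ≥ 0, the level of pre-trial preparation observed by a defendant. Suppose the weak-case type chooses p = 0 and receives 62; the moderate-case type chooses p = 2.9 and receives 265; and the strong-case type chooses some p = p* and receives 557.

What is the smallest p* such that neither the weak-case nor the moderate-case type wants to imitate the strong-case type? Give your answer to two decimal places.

Moderate-case type (on-path payoff 265 − 35×2.9 = 163.5) won't mimic when 163.5 ≥ 557 − 35·p*, i.e. p* ≥ 11.24.
Weak-case type (on-path payoff 62) won't mimic when 62 ≥ 557 − 60·p*, i.e. p* ≥ 8.25.
Both must hold, so p* = max(8.25, 11.24) = 11.24. The moderate-case type's constraint binds.

11.24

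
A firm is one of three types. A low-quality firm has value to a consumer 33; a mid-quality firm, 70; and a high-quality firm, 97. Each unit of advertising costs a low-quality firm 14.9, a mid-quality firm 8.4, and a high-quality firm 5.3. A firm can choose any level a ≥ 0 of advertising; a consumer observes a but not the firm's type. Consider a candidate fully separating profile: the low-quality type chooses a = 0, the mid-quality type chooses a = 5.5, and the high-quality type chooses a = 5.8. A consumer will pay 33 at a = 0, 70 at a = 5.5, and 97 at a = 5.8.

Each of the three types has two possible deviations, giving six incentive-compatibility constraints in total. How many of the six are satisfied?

4

High-quality (own payoff 97 − 5.3×5.8 = 66.26): to a=0 gives 33 → no gain ✓; to a=5.5 gives 70 − 5.3×5.5 = 40.85 → no gain ✓.
Mid-quality (own payoff 70 − 8.4×5.5 = 23.8): to a=0 gives 33 → profitable ✗; to a=5.8 gives 97 − 8.4×5.8 = 48.28 → profitable ✗.
Low-quality (own payoff 33): to a=5.5 gives 70 − 14.9×5.5 = -11.95 → no gain ✓; to a=5.8 gives 97 − 14.9×5.8 = 10.58 → no gain ✓.
4 of the 6 constraints hold; not an equilibrium.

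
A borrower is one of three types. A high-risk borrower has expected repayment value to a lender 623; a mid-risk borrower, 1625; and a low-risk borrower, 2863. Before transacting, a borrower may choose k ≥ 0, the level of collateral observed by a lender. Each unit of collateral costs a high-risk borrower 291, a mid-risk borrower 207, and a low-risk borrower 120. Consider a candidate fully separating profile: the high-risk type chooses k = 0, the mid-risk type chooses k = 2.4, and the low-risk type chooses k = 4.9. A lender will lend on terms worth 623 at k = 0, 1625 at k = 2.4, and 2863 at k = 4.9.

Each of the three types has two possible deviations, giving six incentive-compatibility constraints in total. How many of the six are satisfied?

Low-risk (own payoff 2863 − 120×4.9 = 2275): to k=0 gives 623 → no gain ✓; to k=2.4 gives 1625 − 120×2.4 = 1337 → no gain ✓.
Mid-risk (own payoff 1625 − 207×2.4 = 1128.2): to k=0 gives 623 → no gain ✓; to k=4.9 gives 2863 − 207×4.9 = 1848.7 → profitable ✗.
High-risk (own payoff 623): to k=2.4 gives 1625 − 291×2.4 = 926.6 → profitable ✗; to k=4.9 gives 2863 − 291×4.9 = 1437.1 → profitable ✗.
3 of the 6 constraints hold; not an equilibrium.

3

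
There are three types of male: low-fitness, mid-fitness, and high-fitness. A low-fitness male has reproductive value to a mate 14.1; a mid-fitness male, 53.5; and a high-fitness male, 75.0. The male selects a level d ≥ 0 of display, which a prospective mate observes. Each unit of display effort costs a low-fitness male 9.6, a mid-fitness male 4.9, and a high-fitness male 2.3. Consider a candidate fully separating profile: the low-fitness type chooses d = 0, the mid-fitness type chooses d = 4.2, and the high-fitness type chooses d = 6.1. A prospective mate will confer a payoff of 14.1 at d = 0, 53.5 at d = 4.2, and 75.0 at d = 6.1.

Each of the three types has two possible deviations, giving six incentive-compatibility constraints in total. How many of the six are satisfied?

Low-fitness (own payoff 14.1): to d=4.2 gives 53.5 − 9.6×4.2 = 13.18 → no gain ✓; to d=6.1 gives 75.0 − 9.6×6.1 = 16.44 → profitable ✗.
High-fitness (own payoff 75.0 − 2.3×6.1 = 60.97): to d=0 gives 14.1 → no gain ✓; to d=4.2 gives 53.5 − 2.3×4.2 = 43.84 → no gain ✓.
Mid-fitness (own payoff 53.5 − 4.9×4.2 = 32.92): to d=0 gives 14.1 → no gain ✓; to d=6.1 gives 75.0 − 4.9×6.1 = 45.11 → profitable ✗.
4 of the 6 constraints hold; not an equilibrium.

4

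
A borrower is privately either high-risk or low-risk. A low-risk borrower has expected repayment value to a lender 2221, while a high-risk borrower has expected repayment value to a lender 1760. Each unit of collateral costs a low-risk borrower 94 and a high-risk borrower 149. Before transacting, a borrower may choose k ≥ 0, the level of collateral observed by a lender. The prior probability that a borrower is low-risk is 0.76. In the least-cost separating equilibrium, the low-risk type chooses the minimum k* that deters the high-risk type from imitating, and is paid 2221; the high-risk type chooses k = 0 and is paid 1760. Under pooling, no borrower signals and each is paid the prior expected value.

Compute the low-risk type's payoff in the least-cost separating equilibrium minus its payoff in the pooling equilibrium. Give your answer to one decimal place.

-180.2

Least-cost separating signal: k* solves 1760 = 2221 − 149·k*, so k* = (2221 − 1760)/149 ≈ 3.0940.
Low-risk type's separating payoff: 2221 − 94 × k* = 2221 − 94 × (2221 − 1760)/149 = 2221 − 43334/149 ≈ 1930.168.
Pooling payoff: 0.76 × 2221 + 0.24 × 1760 = 2110.36.
Difference: 1930.168 − 2110.36 = -180.192, i.e. -180.2 to one decimal place.
The low-risk type would prefer the pooling outcome.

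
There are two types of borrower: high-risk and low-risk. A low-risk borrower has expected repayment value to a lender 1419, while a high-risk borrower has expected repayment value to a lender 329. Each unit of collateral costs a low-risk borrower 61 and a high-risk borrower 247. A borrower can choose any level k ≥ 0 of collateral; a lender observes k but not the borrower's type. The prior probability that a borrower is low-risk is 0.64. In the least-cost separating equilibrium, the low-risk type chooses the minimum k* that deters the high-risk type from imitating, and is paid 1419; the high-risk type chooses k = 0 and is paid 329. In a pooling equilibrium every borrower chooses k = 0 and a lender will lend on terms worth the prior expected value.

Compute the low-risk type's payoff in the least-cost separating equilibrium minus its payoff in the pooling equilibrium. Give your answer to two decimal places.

123.21

Least-cost separating signal: k* solves 329 = 1419 − 247·k*, so k* = (1419 − 329)/247 ≈ 4.4130.
Low-risk type's separating payoff: 1419 − 61 × k* = 1419 − 61 × (1419 − 329)/247 = 1419 − 66490/247 ≈ 1149.8097.
Pooling payoff: 0.64 × 1419 + 0.36 × 329 = 1026.6.
Difference: 1149.8097 − 1026.6 = 123.2097, i.e. 123.21 to two decimal places.
The low-risk type prefers to separate.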